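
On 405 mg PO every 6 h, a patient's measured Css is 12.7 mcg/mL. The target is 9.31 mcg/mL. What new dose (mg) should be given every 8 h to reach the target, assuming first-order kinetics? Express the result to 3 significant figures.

With linear kinetics, Css is proportional to dose rate (D/τ) at fixed clearance.
D₂ = D₁ × (Css,target / Css,current) × (τ₂/τ₁) = 405 × (9.31/12.7) × (8/6) = 395.9 mg

396 mg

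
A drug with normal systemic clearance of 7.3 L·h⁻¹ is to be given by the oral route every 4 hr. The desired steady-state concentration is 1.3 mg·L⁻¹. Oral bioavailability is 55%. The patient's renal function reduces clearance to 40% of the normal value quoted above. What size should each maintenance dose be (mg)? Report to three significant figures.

Patient clearance = 0.4 × 7.300 = 2.920 L/h
D = CL × Css × τ / F = 2.920 × 1.3 × 4 / 0.55 = 27.61 mg

27.6 mg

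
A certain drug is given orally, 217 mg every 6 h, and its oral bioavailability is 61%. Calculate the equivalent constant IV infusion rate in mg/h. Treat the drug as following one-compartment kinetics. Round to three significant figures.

22.1 mg/h

Equivalent systemic input: infusion rate = F·D/τ.
Rate = 0.61 × 217 / 6 = 22.06 mg/h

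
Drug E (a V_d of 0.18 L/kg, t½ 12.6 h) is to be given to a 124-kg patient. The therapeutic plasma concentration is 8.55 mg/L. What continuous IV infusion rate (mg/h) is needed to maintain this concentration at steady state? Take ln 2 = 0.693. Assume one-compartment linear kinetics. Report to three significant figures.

10.5 mg/h

Vd(total) = 124 kg × 0.18 L/kg = 22.32 L
CL = 0.693 × Vd / t½ = 0.693 × 22.32 / 12.6 = 1.228 L/h
Infusion rate = CL × Css = 1.228 × 8.55 = 10.50 mg/h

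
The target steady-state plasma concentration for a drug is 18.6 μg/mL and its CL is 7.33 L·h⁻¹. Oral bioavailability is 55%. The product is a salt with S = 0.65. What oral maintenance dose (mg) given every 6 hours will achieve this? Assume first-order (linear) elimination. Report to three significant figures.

2290 mg

D = CL × Css × τ / F / S = 7.330 × 18.6 × 6 / 0.55 / 0.65 = 2288 mg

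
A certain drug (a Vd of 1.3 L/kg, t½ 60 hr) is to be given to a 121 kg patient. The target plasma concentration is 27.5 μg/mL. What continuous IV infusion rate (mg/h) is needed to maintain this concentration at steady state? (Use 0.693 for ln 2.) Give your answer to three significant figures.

Vd(total) = 121 kg × 1.3 L/kg = 157.3 L
CL = ln 2 · Vd / t½ = 0.693 × 157.3 / 60 = 1.817 L/h
Infusion rate = CL × Css = 1.817 × 27.5 = 49.97 mg/h

50.0 mg/h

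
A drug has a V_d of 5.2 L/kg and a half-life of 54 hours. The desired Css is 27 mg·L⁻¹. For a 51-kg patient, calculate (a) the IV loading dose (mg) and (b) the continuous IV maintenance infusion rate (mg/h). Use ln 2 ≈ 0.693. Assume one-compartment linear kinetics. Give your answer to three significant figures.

(a) 7160 mg; (b) 91.9 mg/h

Total Vd = 5.2 × 51 = 265.2 L
LD = Vd × C = 265.2 × 27 = 7160 mg
CL = 0.693 × Vd / t½ = 0.693 × 265.2 / 54 = 3.403 L/h
Infusion rate = CL × Css = 3.403 × 27 = 91.88 mg/h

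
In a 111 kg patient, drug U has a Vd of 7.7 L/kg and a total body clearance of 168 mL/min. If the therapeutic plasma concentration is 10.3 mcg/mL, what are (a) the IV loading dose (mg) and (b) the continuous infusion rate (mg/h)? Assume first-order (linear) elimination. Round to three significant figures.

(a) 8800 mg; (b) 104 mg/h

Total Vd = 7.7 × 111 = 854.7 L
Loading: fill Vd to C_target → 854.7 L × 10.3 mg/L = 8803 mg
Convert clearance: 168 mL/min × 60 min/h ÷ 1000 mL/L = 10.08 L/h
Infusion rate = 10.08 L/h × 10.3 mg/L = 103.8 mg/h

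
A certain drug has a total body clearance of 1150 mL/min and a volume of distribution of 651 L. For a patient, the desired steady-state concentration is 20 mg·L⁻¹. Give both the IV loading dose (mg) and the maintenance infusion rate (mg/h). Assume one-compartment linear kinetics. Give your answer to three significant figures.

(a) 13000 mg; (b) 1380 mg/h

Loading: fill Vd to C_target → 651.0 L × 20 mg/L = 13020 mg
CL = 1150 mL/min = 1150 × 0.06 = 69.00 L/h
Maintenance infusion rate = CL × Css = 69.00 × 20 = 1380 mg/h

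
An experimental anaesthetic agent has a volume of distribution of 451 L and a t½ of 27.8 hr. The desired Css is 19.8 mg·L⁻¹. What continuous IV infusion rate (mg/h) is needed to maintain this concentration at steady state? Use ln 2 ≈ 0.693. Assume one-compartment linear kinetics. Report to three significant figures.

223 mg/h

CL = 0.693 × Vd / t½ = 0.693 × 451.0 / 27.8 = 11.24 L/h
Infusion rate = CL × Css = 11.24 × 19.8 = 222.6 mg/h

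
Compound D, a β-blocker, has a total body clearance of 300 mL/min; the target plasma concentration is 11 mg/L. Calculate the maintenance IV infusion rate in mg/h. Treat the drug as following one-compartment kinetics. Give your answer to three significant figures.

198 mg/h

CL = 300 mL/min = 300 × 0.06 = 18.00 L/h
At steady state, infusion rate equals elimination rate: rate in = CL × Css.
Rate = CL × Css = 18.00 × 11 = 198.0 mg/h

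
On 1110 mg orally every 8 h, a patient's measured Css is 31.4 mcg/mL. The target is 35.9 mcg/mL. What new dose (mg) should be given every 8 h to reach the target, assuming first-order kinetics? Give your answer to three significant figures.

1270 mg

For first-order elimination, Css ∝ F·D/(CL·τ); F and CL are unchanged, so Css ∝ D/τ.
D₂ = D₁ × (Css,target / Css,current) = 1110 × 35.9/31.4 = 1269 mg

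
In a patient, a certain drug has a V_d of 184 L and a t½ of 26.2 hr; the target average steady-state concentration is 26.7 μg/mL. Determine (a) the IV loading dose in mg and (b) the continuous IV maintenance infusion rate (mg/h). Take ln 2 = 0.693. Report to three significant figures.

(a) 4910 mg; (b) 130 mg/h

LD = Vd × C = 184.0 × 26.7 = 4913 mg
CL = 0.693 × Vd / t½ = 0.693 × 184.0 / 26.2 = 4.867 L/h
Infusion rate = CL × Css = 4.867 × 26.7 = 129.9 mg/h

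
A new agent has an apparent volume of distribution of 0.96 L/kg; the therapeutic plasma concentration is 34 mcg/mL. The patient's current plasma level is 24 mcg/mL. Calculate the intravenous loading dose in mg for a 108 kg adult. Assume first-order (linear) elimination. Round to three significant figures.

1040 mg

Vd = 0.96 L/kg × 108 kg = 103.7 L
The loading dose fills Vd to the target concentration.
Concentration deficit ΔC = 34 − 24 = 10.00 mg/L
LD = Vd × ΔC = 103.7 × 10.00 = 1037 mg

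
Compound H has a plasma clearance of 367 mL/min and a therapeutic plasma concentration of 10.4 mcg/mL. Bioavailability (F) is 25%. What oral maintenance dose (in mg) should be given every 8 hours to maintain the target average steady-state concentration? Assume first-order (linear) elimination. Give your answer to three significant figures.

7330 mg

CL = 367 mL/min × 60/1000 = 22.02 L/h
D = CL × Css × τ / F = 22.02 × 10.4 × 8 / 0.25 = 7328 mg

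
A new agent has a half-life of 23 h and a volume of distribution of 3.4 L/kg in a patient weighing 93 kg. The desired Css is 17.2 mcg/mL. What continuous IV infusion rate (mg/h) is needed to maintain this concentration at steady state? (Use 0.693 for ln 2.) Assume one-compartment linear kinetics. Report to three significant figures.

Vd = 3.4 L/kg × 93 kg = 316.2 L
k = 0.693/23 = 0.03013 h⁻¹, so CL = k·Vd = 0.03013 × 316.2 = 9.527 L/h
Infusion rate = CL × Css = 9.527 × 17.2 = 163.9 mg/h

164 mg/h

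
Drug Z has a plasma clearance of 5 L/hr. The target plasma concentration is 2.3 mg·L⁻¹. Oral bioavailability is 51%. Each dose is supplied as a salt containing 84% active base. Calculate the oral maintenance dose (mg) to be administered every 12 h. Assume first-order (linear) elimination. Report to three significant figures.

D = CL × Css × τ / F / S = 5.000 × 2.3 × 12 / 0.51 / 0.84 = 322.1 mg

322 mg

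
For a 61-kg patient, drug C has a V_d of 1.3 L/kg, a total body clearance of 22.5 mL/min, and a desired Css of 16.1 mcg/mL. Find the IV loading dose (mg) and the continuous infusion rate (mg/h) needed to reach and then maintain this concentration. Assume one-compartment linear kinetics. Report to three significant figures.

Vd(total) = 61 kg × 1.3 L/kg = 79.30 L
Loading dose = Vd × C = 79.30 × 16.1 = 1277 mg
CL = 22.5 mL/min × 60/1000 = 1.350 L/h
Maintenance infusion rate = CL × Css = 1.350 × 16.1 = 21.74 mg/h

(a) 1280 mg; (b) 21.7 mg/h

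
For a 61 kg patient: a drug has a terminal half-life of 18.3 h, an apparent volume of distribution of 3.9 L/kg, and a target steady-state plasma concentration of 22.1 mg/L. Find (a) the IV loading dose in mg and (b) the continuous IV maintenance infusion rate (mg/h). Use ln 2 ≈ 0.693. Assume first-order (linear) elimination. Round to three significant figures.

(a) 5260 mg; (b) 199 mg/h

Total Vd = 3.9 × 61 = 237.9 L
LD = Vd × C = 237.9 × 22.1 = 5258 mg
CL = 0.693 × Vd / t½ = 0.693 × 237.9 / 18.3 = 9.009 L/h
Infusion rate = CL × Css = 9.009 × 22.1 = 199.1 mg/h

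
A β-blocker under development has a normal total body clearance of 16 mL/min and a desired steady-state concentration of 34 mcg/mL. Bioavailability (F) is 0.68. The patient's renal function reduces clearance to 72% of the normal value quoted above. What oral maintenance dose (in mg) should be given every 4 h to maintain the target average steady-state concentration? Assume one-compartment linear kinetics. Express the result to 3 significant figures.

Convert clearance: 16 mL/min × 60 min/h ÷ 1000 mL/L = 0.9600 L/h
Patient clearance = 0.72 × 0.9600 = 0.6912 L/h
At steady state, dose per interval replaces the amount cleared in that interval: F·D/τ = CL·Css.
D = CL × Css × τ / F = 0.6912 × 34 × 4 / 0.68 = 138.2 mg

138 mg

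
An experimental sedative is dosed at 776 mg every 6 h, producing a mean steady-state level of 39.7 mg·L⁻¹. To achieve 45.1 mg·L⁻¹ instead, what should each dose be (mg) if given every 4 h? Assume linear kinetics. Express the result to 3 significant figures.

588 mg

For first-order elimination, Css ∝ F·D/(CL·τ); F and CL are unchanged, so Css ∝ D/τ.
D₂ = D₁ × (Css,target / Css,current) × (τ₂/τ₁) = 776 × (45.1/39.7) × (4/6) = 587.7 mg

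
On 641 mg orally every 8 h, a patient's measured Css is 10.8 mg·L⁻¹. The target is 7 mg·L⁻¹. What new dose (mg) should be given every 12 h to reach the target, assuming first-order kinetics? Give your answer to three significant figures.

623 mg

For first-order elimination, Css ∝ F·D/(CL·τ); F and CL are unchanged, so Css ∝ D/τ.
D₂ = D₁ × (Css,target / Css,current) × (τ₂/τ₁) = 641 × (7/10.8) × (12/8) = 623.2 mg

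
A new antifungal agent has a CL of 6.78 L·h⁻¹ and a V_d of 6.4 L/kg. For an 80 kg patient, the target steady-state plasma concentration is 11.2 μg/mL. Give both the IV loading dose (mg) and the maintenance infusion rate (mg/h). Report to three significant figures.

(a) 5730 mg; (b) 75.9 mg/h

Total Vd = 6.4 × 80 = 512.0 L
LD = Vd · C_target = 512.0 × 11.2 = 5734 mg
Maintenance: replace elimination → rate = CL × Css = 6.780 × 11.2 = 75.94 mg/h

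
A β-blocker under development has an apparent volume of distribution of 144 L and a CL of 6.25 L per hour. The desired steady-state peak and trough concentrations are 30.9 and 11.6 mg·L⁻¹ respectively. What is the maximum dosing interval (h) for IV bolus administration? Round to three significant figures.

22.6 h

k = CL / Vd = 6.250 / 144.0 = 0.04340 h⁻¹
Between IV bolus doses, concentration decays as C = C₀·e^(−kτ), so C_peak/C_trough = e^(kτ).
τ_max = ln(C_peak/C_trough) / k = ln(30.9/11.6) / 0.04340 = 0.9798 / 0.04340 = 22.58 h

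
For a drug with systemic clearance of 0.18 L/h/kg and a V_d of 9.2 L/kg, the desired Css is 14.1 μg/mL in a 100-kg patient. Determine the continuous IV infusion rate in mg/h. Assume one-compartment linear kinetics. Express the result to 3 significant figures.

254 mg/h

CL = 0.18 L/h/kg × 100 kg = 18.00 L/h
Maintenance depends on clearance, not Vd — rate in must match rate out.
Infusion rate = CL · Css = 18.00 L/h × 14.1 mg/L = 253.8 mg/h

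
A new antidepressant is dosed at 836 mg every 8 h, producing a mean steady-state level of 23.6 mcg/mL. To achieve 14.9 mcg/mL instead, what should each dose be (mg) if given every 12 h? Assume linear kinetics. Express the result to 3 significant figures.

792 mg

For first-order elimination, Css ∝ F·D/(CL·τ); F and CL are unchanged, so Css ∝ D/τ.
D₂ = D₁ × (Css,target / Css,current) × (τ₂/τ₁) = 836 × (14.9/23.6) × (12/8) = 791.7 mg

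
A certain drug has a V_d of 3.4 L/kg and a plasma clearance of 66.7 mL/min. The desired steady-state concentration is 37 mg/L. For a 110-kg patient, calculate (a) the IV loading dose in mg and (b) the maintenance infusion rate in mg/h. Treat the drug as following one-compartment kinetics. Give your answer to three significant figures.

Total Vd = 3.4 × 110 = 374.0 L
Loading: fill Vd to C_target → 374.0 L × 37 mg/L = 13840 mg
Convert clearance: 66.7 mL/min × 60 min/h ÷ 1000 mL/L = 4.002 L/h
Maintenance: replace elimination → rate = CL × Css = 4.002 × 37 = 148.1 mg/h

(a) 13800 mg; (b) 148 mg/h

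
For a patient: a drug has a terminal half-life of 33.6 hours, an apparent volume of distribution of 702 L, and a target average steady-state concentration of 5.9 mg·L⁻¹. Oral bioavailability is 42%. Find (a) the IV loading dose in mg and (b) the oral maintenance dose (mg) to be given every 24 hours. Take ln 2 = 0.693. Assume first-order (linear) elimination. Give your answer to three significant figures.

(a) 4140 mg; (b) 4880 mg

LD = Vd × C = 702.0 × 5.9 = 4142 mg
CL = 0.693 × Vd / t½ = 0.693 × 702.0 / 33.6 = 14.48 L/h
D = CL × Css × τ / F = 14.48 × 5.9 × 24 / 0.42 = 4882 mg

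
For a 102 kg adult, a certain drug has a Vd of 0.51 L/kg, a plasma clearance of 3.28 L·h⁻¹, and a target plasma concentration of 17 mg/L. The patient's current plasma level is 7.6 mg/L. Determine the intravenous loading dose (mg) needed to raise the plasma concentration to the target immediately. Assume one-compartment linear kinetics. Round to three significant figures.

489 mg

Vd = 0.51 L/kg × 102 kg = 52.02 L
LD is governed by Vd — clearance does not enter the loading-dose calculation.
Concentration deficit ΔC = 17 − 7.6 = 9.400 mg/L
LD = Vd × ΔC = 52.02 × 9.400 = 489.0 mg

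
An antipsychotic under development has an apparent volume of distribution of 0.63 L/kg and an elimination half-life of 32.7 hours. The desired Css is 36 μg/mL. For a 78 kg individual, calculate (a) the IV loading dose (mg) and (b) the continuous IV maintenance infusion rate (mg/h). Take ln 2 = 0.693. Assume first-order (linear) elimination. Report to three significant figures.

Vd = 0.63 L/kg × 78 kg = 49.14 L
LD = Vd × C = 49.14 × 36 = 1769 mg
CL = 0.693 × Vd / t½ = 0.693 × 49.14 / 32.7 = 1.041 L/h
Infusion rate = CL × Css = 1.041 × 36 = 37.48 mg/h

(a) 1770 mg; (b) 37.5 mg/h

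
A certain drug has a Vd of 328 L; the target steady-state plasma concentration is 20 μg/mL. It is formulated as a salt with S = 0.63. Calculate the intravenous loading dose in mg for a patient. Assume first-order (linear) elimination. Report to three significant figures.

10400 mg

LD = Vd × C / S = 328.0 × 20.00 / 0.63 = 10410 mg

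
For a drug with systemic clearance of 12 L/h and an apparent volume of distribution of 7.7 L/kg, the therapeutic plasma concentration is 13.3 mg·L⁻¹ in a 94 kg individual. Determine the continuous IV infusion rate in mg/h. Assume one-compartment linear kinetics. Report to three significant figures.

Infusion rate = CL · Css = 12.00 L/h × 13.3 mg/L = 159.6 mg/h

160 mg/h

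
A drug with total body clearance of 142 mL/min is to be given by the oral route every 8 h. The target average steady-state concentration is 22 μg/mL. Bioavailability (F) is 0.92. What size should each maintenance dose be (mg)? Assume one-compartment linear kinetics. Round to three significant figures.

CL = 142 mL/min × 60/1000 = 8.520 L/h
At steady state, dose per interval replaces the amount cleared in that interval: F·D/τ = CL·Css.
D = CL × Css × τ / F = 8.520 × 22 × 8 / 0.92 = 1630 mg

1630 mg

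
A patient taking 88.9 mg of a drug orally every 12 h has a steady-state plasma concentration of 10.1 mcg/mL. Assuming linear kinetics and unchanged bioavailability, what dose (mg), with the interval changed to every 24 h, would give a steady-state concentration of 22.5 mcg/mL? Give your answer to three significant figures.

396 mg

With linear kinetics, Css is proportional to dose rate (D/τ) at fixed clearance.
D₂ = D₁ × (Css,target / Css,current) × (τ₂/τ₁) = 88.9 × (22.5/10.1) × (24/12) = 396.1 mg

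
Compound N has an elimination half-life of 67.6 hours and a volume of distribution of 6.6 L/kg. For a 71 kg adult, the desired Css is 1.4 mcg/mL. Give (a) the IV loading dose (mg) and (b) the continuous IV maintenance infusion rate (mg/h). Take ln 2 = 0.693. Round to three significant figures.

Vd(total) = 71 kg × 6.6 L/kg = 468.6 L
LD = Vd × C = 468.6 × 1.4 = 656.0 mg
CL = 0.693 × Vd / t½ = 0.693 × 468.6 / 67.6 = 4.804 L/h
Infusion rate = CL × Css = 4.804 × 1.4 = 6.726 mg/h

(a) 656 mg; (b) 6.73 mg/h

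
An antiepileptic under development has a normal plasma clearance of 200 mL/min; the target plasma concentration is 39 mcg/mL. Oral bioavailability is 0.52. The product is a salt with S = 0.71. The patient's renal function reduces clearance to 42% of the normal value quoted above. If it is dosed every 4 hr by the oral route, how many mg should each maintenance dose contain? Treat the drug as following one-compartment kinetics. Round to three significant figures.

CL = 200 mL/min × 60/1000 = 12.00 L/h
Patient clearance = 0.42 × 12.00 = 5.040 L/h
D = CL × Css × τ / F / S = 5.040 × 39 × 4 / 0.52 / 0.71 = 2130 mg

2130 mg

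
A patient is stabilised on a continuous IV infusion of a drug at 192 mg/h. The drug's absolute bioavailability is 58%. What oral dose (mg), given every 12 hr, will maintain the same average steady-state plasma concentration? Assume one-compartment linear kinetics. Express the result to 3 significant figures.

To maintain the same Css, the systemic dosing rate must be unchanged: F·D/τ = infusion rate.
D = rate × τ / F = 192 × 12 / 0.58 = 3972 mg

3970 mg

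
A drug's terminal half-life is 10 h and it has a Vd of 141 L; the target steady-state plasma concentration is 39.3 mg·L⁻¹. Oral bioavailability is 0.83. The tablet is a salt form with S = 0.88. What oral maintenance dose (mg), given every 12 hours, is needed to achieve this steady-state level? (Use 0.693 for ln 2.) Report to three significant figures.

6310 mg

CL = 0.693 × Vd / t½ = 0.693 × 141.0 / 10 = 9.771 L/h
D = CL × Css × τ / F / S = 9.771 × 39.3 × 12 / 0.83 / 0.88 = 6309 mg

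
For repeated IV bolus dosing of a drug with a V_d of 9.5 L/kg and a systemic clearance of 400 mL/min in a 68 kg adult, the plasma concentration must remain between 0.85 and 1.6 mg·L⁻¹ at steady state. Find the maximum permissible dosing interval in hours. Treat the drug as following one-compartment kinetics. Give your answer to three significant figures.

Total Vd = 9.5 × 68 = 646.0 L
CL = 400 mL/min × 60/1000 = 24.00 L/h
k = CL / Vd = 24.00 / 646.0 = 0.03715 h⁻¹
Between IV bolus doses, concentration decays as C = C₀·e^(−kτ), so C_peak/C_trough = e^(kτ).
τ_max = ln(C_peak/C_trough) / k = ln(1.6/0.85) / 0.03715 = 0.6325 / 0.03715 = 17.03 h

17.0 h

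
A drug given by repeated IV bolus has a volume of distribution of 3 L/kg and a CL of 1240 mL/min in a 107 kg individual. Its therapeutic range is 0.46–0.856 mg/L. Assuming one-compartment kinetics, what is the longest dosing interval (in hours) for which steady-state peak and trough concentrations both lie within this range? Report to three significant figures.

Vd(total) = 107 kg × 3 L/kg = 321.0 L
CL = 1240 mL/min × 60/1000 = 74.40 L/h
k = CL / Vd = 74.40 / 321.0 = 0.2318 h⁻¹
Between IV bolus doses, concentration decays as C = C₀·e^(−kτ), so C_peak/C_trough = e^(kτ).
τ_max = ln(C_peak/C_trough) / k = ln(0.856/0.46) / 0.2318 = 0.6210 / 0.2318 = 2.679 h

2.68 h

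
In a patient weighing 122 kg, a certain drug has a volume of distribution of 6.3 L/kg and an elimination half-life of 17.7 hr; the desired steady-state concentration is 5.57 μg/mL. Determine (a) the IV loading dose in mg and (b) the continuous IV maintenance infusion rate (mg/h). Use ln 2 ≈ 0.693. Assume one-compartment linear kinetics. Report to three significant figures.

(a) 4280 mg; (b) 168 mg/h

Vd(total) = 122 kg × 6.3 L/kg = 768.6 L
LD = Vd × C = 768.6 × 5.57 = 4281 mg
CL = 0.693 × Vd / t½ = 0.693 × 768.6 / 17.7 = 30.09 L/h
Infusion rate = CL × Css = 30.09 × 5.57 = 167.6 mg/h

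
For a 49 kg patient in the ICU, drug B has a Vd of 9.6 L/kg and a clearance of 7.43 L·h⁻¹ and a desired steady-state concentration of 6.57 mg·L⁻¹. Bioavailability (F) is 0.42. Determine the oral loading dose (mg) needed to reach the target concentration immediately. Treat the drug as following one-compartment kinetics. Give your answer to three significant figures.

Total Vd = 9.6 × 49 = 470.4 L
LD = Vd × C / F = 470.4 × 6.570 / 0.42 = 7358 mg

7360 mg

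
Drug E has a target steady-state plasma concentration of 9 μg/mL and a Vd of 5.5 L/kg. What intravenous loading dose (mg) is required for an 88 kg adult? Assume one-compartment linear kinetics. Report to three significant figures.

4360 mg

Total Vd = 5.5 × 88 = 484.0 L
LD = Vd × C = 484.0 × 9.000 = 4356 mg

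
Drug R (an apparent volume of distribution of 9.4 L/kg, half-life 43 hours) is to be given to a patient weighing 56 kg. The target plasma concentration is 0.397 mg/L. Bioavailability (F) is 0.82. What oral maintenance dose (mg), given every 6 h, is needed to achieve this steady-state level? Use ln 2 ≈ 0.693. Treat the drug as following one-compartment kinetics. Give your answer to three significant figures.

Vd(total) = 56 kg × 9.4 L/kg = 526.4 L
CL = 0.693 × Vd / t½ = 0.693 × 526.4 / 43 = 8.484 L/h
D = CL × Css × τ / F = 8.484 × 0.397 × 6 / 0.82 = 24.64 mg

24.6 mg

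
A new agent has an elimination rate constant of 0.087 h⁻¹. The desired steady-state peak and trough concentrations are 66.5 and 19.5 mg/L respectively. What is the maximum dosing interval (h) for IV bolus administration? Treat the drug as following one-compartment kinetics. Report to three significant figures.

Between IV bolus doses, concentration decays as C = C₀·e^(−kτ), so C_peak/C_trough = e^(kτ).
τ_max = ln(C_peak/C_trough) / k = ln(66.5/19.5) / 0.08700 = 1.227 / 0.08700 = 14.10 h

14.1 h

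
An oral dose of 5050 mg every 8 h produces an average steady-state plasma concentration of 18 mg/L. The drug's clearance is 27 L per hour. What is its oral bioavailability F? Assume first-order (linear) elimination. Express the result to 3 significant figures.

F·D/τ = CL·Css at steady state → F = CL·Css·τ / D.
F = 27 × 18 × 8 / 5050 = 0.770

0.770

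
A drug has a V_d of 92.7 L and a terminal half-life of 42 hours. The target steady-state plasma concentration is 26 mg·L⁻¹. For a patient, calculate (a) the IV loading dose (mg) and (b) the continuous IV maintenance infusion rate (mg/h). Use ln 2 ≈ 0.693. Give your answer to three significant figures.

LD = Vd × C = 92.70 × 26 = 2410 mg
CL = 0.693 × Vd / t½ = 0.693 × 92.70 / 42 = 1.530 L/h
Infusion rate = CL × Css = 1.530 × 26 = 39.78 mg/h

(a) 2410 mg; (b) 39.8 mg/h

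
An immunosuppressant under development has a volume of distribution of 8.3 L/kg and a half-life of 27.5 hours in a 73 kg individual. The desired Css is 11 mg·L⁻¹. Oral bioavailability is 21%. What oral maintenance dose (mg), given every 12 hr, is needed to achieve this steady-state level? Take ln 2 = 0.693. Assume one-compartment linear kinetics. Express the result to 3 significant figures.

Vd(total) = 73 kg × 8.3 L/kg = 605.9 L
CL = ln 2 · Vd / t½ = 0.693 × 605.9 / 27.5 = 15.27 L/h
D = CL × Css × τ / F = 15.27 × 11 × 12 / 0.21 = 9598 mg

9600 mg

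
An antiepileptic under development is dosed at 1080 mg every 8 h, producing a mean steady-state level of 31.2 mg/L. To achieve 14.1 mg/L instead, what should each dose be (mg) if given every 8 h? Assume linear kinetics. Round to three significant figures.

With linear kinetics, Css is proportional to dose rate (D/τ) at fixed clearance.
D₂ = D₁ × (Css,target / Css,current) = 1080 × 14.1/31.2 = 488.1 mg

488 mg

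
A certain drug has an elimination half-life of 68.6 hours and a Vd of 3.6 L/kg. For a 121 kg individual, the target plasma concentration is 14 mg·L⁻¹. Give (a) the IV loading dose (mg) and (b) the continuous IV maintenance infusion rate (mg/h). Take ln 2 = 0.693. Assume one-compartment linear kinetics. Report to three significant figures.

(a) 6100 mg; (b) 61.6 mg/h

Vd(total) = 121 kg × 3.6 L/kg = 435.6 L
LD = Vd × C = 435.6 × 14 = 6098 mg
CL = 0.693 × Vd / t½ = 0.693 × 435.6 / 68.6 = 4.400 L/h
Infusion rate = CL × Css = 4.400 × 14 = 61.60 mg/h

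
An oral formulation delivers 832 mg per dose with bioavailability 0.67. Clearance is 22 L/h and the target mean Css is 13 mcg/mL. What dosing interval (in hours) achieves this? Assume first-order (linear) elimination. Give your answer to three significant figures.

1.95 h

F·D/τ = CL·Css → τ = F·D / (CL·Css).
τ = 0.67 × 832 / (22 × 13) = 1.949 h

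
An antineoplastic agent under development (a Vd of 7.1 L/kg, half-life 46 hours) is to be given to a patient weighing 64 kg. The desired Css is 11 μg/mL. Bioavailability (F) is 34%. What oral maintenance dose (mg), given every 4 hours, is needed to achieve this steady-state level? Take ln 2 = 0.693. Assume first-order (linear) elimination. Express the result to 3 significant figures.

886 mg

Total Vd = 7.1 × 64 = 454.4 L
CL = 0.693 × Vd / t½ = 0.693 × 454.4 / 46 = 6.846 L/h
D = CL × Css × τ / F = 6.846 × 11 × 4 / 0.34 = 886.0 mg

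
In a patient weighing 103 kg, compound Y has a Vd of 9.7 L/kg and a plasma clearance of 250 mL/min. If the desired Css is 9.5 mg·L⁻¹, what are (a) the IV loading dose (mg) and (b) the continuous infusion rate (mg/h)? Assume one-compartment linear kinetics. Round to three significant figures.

(a) 9490 mg; (b) 143 mg/h

Vd(total) = 103 kg × 9.7 L/kg = 999.1 L
Loading: fill Vd to C_target → 999.1 L × 9.5 mg/L = 9491 mg
CL = 250 mL/min = 250 × 0.06 = 15.00 L/h
Infusion rate = 15.00 L/h × 9.5 mg/L = 142.5 mg/h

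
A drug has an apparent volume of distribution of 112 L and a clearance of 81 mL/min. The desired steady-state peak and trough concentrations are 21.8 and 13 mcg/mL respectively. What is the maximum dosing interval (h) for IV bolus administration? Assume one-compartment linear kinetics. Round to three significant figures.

Convert clearance: 81 mL/min × 60 min/h ÷ 1000 mL/L = 4.860 L/h
k = CL / Vd = 4.860 / 112.0 = 0.04339 h⁻¹
Between IV bolus doses, concentration decays as C = C₀·e^(−kτ), so C_peak/C_trough = e^(kτ).
τ_max = ln(C_peak/C_trough) / k = ln(21.8/13) / 0.04339 = 0.5170 / 0.04339 = 11.92 h

11.9 h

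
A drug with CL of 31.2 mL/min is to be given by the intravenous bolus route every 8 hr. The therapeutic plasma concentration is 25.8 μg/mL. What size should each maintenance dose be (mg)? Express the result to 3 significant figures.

Convert clearance: 31.2 mL/min × 60 min/h ÷ 1000 mL/L = 1.872 L/h
D = CL × Css × τ = 1.872 × 25.8 × 8 = 386.4 mg

386 mg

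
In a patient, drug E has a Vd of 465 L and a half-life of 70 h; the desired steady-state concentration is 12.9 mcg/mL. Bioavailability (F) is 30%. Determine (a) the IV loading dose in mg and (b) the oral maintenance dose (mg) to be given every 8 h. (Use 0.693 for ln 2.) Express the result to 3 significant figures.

(a) 6000 mg; (b) 1580 mg

LD = Vd × C = 465.0 × 12.9 = 5999 mg
CL = 0.693 × Vd / t½ = 0.693 × 465.0 / 70 = 4.604 L/h
D = CL × Css × τ / F = 4.604 × 12.9 × 8 / 0.3 = 1584 mg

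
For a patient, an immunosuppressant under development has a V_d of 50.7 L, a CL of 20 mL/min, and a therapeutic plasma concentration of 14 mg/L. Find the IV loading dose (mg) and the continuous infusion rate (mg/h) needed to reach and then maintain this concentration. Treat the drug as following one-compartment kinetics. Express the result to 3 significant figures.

Loading dose = Vd × C = 50.70 × 14 = 709.8 mg
CL = 20 mL/min = 20 × 0.06 = 1.200 L/h
Maintenance infusion rate = CL × Css = 1.200 × 14 = 16.80 mg/h

(a) 710 mg; (b) 16.8 mg/h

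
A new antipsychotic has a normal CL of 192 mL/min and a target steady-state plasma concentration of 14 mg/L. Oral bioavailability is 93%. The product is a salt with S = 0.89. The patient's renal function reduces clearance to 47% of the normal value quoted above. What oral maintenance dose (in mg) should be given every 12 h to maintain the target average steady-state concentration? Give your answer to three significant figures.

CL = 192 mL/min × 60/1000 = 11.52 L/h
Patient clearance = 0.47 × 11.52 = 5.414 L/h
D = CL × Css × τ / F / S = 5.414 × 14 × 12 / 0.93 / 0.89 = 1099 mg

1100 mg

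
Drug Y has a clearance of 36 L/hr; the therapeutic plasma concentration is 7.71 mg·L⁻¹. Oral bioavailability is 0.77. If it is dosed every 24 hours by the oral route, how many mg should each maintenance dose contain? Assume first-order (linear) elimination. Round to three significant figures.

8650 mg

At steady state, dose per interval replaces the amount cleared in that interval: F·D/τ = CL·Css.
D = CL × Css × τ / F = 36.00 × 7.71 × 24 / 0.77 = 8651 mg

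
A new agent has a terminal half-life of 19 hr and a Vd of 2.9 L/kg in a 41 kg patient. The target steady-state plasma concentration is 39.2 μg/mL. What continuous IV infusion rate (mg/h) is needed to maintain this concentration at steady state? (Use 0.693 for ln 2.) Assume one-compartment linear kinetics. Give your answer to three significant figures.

170 mg/h

Total Vd = 2.9 × 41 = 118.9 L
CL = 0.693 × Vd / t½ = 0.693 × 118.9 / 19 = 4.337 L/h
Infusion rate = CL × Css = 4.337 × 39.2 = 170.0 mg/h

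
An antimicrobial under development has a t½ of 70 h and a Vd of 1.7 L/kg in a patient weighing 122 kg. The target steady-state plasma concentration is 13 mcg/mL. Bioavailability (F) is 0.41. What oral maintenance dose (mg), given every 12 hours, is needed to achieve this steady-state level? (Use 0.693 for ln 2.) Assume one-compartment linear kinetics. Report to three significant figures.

781 mg

Vd(total) = 122 kg × 1.7 L/kg = 207.4 L
CL = 0.693 × Vd / t½ = 0.693 × 207.4 / 70 = 2.053 L/h
D = CL × Css × τ / F = 2.053 × 13 × 12 / 0.41 = 781.1 mg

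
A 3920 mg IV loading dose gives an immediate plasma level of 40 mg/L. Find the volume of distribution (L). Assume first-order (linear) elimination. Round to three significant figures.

Immediately after an IV bolus, C₀ = Dose / Vd, so Vd = Dose / C₀.
Vd = 3920 / 40 = 98.00 L

98.0 L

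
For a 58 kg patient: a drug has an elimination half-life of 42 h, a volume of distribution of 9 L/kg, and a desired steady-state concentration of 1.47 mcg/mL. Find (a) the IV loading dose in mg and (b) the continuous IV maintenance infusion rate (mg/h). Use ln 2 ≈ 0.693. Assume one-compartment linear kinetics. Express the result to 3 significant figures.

(a) 767 mg; (b) 12.7 mg/h

Vd(total) = 58 kg × 9 L/kg = 522.0 L
LD = Vd × C = 522.0 × 1.47 = 767.3 mg
CL = 0.693 × Vd / t½ = 0.693 × 522.0 / 42 = 8.613 L/h
Infusion rate = CL × Css = 8.613 × 1.47 = 12.66 mg/h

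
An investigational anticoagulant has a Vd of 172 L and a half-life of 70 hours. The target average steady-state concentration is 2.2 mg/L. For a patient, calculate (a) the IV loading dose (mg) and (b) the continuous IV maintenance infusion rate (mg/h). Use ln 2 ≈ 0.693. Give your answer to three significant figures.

LD = Vd × C = 172.0 × 2.2 = 378.4 mg
CL = 0.693 × Vd / t½ = 0.693 × 172.0 / 70 = 1.703 L/h
Infusion rate = CL × Css = 1.703 × 2.2 = 3.747 mg/h

(a) 378 mg; (b) 3.75 mg/h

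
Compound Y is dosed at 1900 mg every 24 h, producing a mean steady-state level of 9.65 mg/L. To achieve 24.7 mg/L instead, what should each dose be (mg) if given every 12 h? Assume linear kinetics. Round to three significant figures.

2430 mg

For first-order elimination, Css ∝ F·D/(CL·τ); F and CL are unchanged, so Css ∝ D/τ.
D₂ = D₁ × (Css,target / Css,current) × (τ₂/τ₁) = 1900 × (24.7/9.65) × (12/24) = 2432 mg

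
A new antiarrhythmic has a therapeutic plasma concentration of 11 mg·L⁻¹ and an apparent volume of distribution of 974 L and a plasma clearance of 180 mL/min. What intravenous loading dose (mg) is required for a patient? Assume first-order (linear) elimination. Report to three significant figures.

Loading dose depends on Vd (not clearance): it fills the distribution volume.
LD = Vd × C = 974.0 × 11.00 = 10710 mg

10700 mg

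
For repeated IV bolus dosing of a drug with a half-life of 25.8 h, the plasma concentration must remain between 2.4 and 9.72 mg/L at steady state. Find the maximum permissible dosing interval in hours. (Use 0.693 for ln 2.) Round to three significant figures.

k = 0.693 / t½ = 0.693 / 25.8 = 0.02686 h⁻¹
Between IV bolus doses, concentration decays as C = C₀·e^(−kτ), so C_peak/C_trough = e^(kτ).
τ_max = ln(C_peak/C_trough) / k = ln(9.72/2.4) / 0.02686 = 1.399 / 0.02686 = 52.08 h

52.1 h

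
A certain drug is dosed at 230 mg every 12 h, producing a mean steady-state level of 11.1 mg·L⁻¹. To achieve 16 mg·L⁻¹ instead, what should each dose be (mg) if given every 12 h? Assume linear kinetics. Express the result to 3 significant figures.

For first-order elimination, Css ∝ F·D/(CL·τ); F and CL are unchanged, so Css ∝ D/τ.
D₂ = D₁ × (Css,target / Css,current) = 230 × 16/11.1 = 331.5 mg

332 mg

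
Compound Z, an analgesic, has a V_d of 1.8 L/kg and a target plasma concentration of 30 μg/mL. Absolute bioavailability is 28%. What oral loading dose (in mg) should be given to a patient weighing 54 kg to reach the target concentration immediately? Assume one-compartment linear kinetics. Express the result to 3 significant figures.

10400 mg

Total Vd = 1.8 × 54 = 97.20 L
LD = Vd × C / F = 97.20 × 30.00 / 0.28 = 10410 mg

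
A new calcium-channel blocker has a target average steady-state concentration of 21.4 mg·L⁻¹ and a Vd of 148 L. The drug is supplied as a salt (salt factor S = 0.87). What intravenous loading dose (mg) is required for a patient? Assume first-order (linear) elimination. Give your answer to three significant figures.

3640 mg

LD = Vd × C / S = 148.0 × 21.40 / 0.87 = 3640 mg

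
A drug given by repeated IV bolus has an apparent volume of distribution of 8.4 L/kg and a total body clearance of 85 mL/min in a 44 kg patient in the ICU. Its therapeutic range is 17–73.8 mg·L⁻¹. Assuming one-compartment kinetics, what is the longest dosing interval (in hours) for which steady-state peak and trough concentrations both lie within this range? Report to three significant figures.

Total Vd = 8.4 × 44 = 369.6 L
CL = 85 mL/min × 60/1000 = 5.100 L/h
k = CL / Vd = 5.100 / 369.6 = 0.01380 h⁻¹
Between IV bolus doses, concentration decays as C = C₀·e^(−kτ), so C_peak/C_trough = e^(kτ).
τ_max = ln(C_peak/C_trough) / k = ln(73.8/17) / 0.01380 = 1.468 / 0.01380 = 106.4 h

106 h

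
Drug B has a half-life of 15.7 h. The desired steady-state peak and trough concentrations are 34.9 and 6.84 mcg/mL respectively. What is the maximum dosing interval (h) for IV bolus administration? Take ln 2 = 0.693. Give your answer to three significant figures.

k = 0.693 / t½ = 0.693 / 15.7 = 0.04414 h⁻¹
Between IV bolus doses, concentration decays as C = C₀·e^(−kτ), so C_peak/C_trough = e^(kτ).
τ_max = ln(C_peak/C_trough) / k = ln(34.9/6.84) / 0.04414 = 1.630 / 0.04414 = 36.93 h

36.9 h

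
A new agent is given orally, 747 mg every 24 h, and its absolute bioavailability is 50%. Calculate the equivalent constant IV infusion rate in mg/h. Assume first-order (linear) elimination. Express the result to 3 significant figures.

15.6 mg/h

Equivalent systemic input: infusion rate = F·D/τ.
Rate = 0.5 × 747 / 24 = 15.56 mg/h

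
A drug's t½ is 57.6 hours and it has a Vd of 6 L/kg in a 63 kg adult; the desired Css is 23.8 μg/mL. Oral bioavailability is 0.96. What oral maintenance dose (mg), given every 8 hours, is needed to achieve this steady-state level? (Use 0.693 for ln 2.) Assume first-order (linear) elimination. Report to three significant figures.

Total Vd = 6 × 63 = 378.0 L
CL = 0.693 × Vd / t½ = 0.693 × 378.0 / 57.6 = 4.548 L/h
D = CL × Css × τ / F = 4.548 × 23.8 × 8 / 0.96 = 902.0 mg

902 mg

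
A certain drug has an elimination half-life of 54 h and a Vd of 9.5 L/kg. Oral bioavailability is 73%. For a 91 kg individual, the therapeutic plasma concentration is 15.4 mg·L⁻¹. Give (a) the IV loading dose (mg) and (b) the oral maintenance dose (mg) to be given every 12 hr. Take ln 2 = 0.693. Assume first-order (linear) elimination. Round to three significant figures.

Vd(total) = 91 kg × 9.5 L/kg = 864.5 L
LD = Vd × C = 864.5 × 15.4 = 13310 mg
CL = 0.693 × Vd / t½ = 0.693 × 864.5 / 54 = 11.09 L/h
D = CL × Css × τ / F = 11.09 × 15.4 × 12 / 0.73 = 2807 mg

(a) 13300 mg; (b) 2810 mg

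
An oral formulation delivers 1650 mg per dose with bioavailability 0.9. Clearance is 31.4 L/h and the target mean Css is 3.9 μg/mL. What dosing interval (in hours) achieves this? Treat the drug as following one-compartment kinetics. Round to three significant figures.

12.1 h

F·D/τ = CL·Css → τ = F·D / (CL·Css).
τ = 0.9 × 1650 / (31.4 × 3.9) = 12.13 h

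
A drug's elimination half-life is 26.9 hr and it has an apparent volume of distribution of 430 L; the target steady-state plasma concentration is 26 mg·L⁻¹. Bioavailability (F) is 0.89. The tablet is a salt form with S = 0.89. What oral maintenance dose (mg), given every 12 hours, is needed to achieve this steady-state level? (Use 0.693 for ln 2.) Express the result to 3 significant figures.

4360 mg

k = 0.693/26.9 = 0.02576 h⁻¹, so CL = k·Vd = 0.02576 × 430.0 = 11.08 L/h
D = CL × Css × τ / F / S = 11.08 × 26 × 12 / 0.89 / 0.89 = 4364 mg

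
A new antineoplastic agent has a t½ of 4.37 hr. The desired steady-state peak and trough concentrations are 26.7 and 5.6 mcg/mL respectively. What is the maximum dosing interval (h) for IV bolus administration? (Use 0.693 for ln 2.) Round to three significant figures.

k = 0.693 / t½ = 0.693 / 4.37 = 0.1586 h⁻¹
Between IV bolus doses, concentration decays as C = C₀·e^(−kτ), so C_peak/C_trough = e^(kτ).
τ_max = ln(C_peak/C_trough) / k = ln(26.7/5.6) / 0.1586 = 1.562 / 0.1586 = 9.849 h

9.85 h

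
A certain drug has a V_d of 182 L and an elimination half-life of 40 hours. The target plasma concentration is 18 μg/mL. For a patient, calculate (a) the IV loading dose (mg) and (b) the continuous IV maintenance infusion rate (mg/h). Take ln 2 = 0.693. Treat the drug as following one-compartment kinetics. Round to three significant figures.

LD = Vd × C = 182.0 × 18 = 3276 mg
CL = 0.693 × Vd / t½ = 0.693 × 182.0 / 40 = 3.153 L/h
Infusion rate = CL × Css = 3.153 × 18 = 56.75 mg/h

(a) 3280 mg; (b) 56.8 mg/h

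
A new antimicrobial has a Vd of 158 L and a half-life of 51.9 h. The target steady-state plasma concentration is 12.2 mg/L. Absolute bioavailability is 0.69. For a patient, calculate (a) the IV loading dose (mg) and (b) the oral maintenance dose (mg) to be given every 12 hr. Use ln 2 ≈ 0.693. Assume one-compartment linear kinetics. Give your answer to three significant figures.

LD = Vd × C = 158.0 × 12.2 = 1928 mg
CL = 0.693 × Vd / t½ = 0.693 × 158.0 / 51.9 = 2.110 L/h
D = CL × Css × τ / F = 2.110 × 12.2 × 12 / 0.69 = 447.7 mg

(a) 1930 mg; (b) 448 mg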